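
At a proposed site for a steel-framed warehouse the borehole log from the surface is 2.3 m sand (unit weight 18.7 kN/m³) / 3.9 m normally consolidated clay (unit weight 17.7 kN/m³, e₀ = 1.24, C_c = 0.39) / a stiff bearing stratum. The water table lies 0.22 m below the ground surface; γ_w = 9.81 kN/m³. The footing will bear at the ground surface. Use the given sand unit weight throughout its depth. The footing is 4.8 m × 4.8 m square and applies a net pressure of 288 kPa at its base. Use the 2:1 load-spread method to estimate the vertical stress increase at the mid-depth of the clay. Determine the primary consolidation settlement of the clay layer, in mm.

S_c ≈ 337 mm

Mid-depth of clay below the ground surface: z = 2.3 + 3.9/2 = 4.25 m.
Total vertical stress at mid-clay: σ_v = 18.7×2.3 + 17.7×1.95 = 77.525 kPa.
Pore pressure: u = 9.81×(4.25 − 0.22) = 39.534 kPa.
Initial effective stress: σ'_0 = σ_v − u = 77.525 − 39.534 = 37.991 kPa.
Stress increase at mid-clay by the 2:1 spreading method:
Δσ = qBL/((B+z)(L+z)) = 288×4.8×4.8/((4.8+4.25)(4.8+4.25)) = 81.017 kPa
Final effective stress: σ'_f = σ'_0 + Δσ = 37.991 + 81.017 = 119.01 kPa.
Normally consolidated clay, so the full stress increment lies on the virgin compression line:
S_c = C_c·H/(1+e₀)·log₁₀(σ'_f/σ'_0) = 0.39×3.9/(1+1.24)×log₁₀(119.01/37.991)
    = 0.67902 × 0.4959 = 0.3367 m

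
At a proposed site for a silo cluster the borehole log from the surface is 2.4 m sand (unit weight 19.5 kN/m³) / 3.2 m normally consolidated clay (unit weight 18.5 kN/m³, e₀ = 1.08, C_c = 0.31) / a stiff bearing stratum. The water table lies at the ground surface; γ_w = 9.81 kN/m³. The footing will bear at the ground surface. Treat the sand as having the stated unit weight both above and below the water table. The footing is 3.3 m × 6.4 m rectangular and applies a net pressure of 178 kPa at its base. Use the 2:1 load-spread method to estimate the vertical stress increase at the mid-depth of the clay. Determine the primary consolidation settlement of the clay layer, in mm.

S_c ≈ 175 mm

Mid-depth of clay below the ground surface: z = 2.4 + 3.2/2 = 4 m.
Total vertical stress at mid-clay: σ_v = 19.5×2.4 + 18.5×1.6 = 76.4 kPa.
Pore pressure: u = 9.81×(4 − 0) = 39.24 kPa.
Initial effective stress: σ'_0 = σ_v − u = 76.4 − 39.24 = 37.16 kPa.
Stress increase at mid-clay by the 2:1 spreading method:
Δσ = qBL/((B+z)(L+z)) = 178×3.3×6.4/((3.3+4)(6.4+4)) = 49.517 kPa
Final effective stress: σ'_f = σ'_0 + Δσ = 37.16 + 49.517 = 86.677 kPa.
Normally consolidated clay, so the full stress increment lies on the virgin compression line:
S_c = C_c·H/(1+e₀)·log₁₀(σ'_f/σ'_0) = 0.31×3.2/(1+1.08)×log₁₀(86.677/37.16)
    = 0.47692 × 0.36783 = 0.1754 m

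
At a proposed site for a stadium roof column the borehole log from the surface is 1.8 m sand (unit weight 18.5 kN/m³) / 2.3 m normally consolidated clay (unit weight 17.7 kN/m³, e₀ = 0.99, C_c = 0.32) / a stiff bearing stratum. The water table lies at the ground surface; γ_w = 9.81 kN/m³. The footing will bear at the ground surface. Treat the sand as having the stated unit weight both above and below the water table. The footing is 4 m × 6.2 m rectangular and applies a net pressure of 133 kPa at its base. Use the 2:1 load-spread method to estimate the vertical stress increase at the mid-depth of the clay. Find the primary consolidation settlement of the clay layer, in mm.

S_c ≈ 182 mm

Mid-depth of clay below the ground surface: z = 1.8 + 2.3/2 = 2.95 m.
Total vertical stress at mid-clay: σ_v = 18.5×1.8 + 17.7×1.15 = 53.655 kPa.
Pore pressure: u = 9.81×(2.95 − 0) = 28.94 kPa.
Initial effective stress: σ'_0 = σ_v − u = 53.655 − 28.94 = 24.715 kPa.
Stress increase at mid-clay by the 2:1 spreading method:
Δσ = qBL/((B+z)(L+z)) = 133×4×6.2/((4+2.95)(6.2+2.95)) = 51.868 kPa
Final effective stress: σ'_f = σ'_0 + Δσ = 24.715 + 51.868 = 76.583 kPa.
Normally consolidated clay, so the full stress increment lies on the virgin compression line:
S_c = C_c·H/(1+e₀)·log₁₀(σ'_f/σ'_0) = 0.32×2.3/(1+0.99)×log₁₀(76.583/24.715)
    = 0.36985 × 0.49117 = 0.1817 m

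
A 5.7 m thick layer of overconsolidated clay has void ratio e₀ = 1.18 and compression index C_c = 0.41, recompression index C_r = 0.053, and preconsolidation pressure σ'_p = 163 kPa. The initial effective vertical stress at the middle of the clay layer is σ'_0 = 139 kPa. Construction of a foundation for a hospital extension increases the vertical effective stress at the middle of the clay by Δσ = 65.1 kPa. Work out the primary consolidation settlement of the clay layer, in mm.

S_c ≈ 114 mm

Final effective stress: σ'_f = 139 + 65.1 = 204.1 kPa.
σ'_f = 204.1 > σ'_p = 163 kPa, so the stress path crosses the preconsolidation pressure — recompression up to σ'_p, then virgin compression beyond:
S_c = H/(1+e₀)·[C_r·log₁₀(σ'_p/σ'_0) + C_c·log₁₀(σ'_f/σ'_p)]
    = 5.7/2.18 × [0.053×log₁₀(163/139) + 0.41×log₁₀(204.1/163)]
    = 2.6147 × [0.0036662 + 0.040039] = 0.1143 m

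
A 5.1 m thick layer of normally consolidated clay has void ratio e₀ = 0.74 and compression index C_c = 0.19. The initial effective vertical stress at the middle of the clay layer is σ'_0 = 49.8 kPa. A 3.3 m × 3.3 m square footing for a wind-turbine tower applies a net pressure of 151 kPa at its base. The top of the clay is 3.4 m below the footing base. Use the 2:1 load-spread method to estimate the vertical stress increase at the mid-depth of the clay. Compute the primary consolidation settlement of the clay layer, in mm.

Mid-depth of clay below the footing base: z = 3.4 + 5.1/2 = 5.95 m.
Stress increase at mid-clay by the 2:1 spreading method:
Δσ = qBL/((B+z)(L+z)) = 151×3.3×3.3/((3.3+5.95)(3.3+5.95)) = 19.219 kPa
Final effective stress: σ'_f = σ'_0 + Δσ = 49.8 + 19.219 = 69.019 kPa.
Normally consolidated clay, so the full stress increment lies on the virgin compression line:
S_c = C_c·H/(1+e₀)·log₁₀(σ'_f/σ'_0) = 0.19×5.1/(1+0.74)×log₁₀(69.019/49.8)
    = 0.5569 × 0.14174 = 0.07894 m

S_c ≈ 78.9 mm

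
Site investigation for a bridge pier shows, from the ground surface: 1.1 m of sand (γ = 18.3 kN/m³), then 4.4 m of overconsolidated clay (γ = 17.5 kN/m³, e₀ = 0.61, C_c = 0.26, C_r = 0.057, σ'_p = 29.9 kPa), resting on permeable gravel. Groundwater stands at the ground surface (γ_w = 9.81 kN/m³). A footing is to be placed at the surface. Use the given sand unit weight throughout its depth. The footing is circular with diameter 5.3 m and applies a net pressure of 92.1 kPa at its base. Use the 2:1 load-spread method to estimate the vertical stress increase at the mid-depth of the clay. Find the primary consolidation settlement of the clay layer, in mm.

Mid-depth of clay below the ground surface: z = 1.1 + 4.4/2 = 3.3 m.
Total vertical stress at mid-clay: σ_v = 18.3×1.1 + 17.5×2.2 = 58.63 kPa.
Pore pressure: u = 9.81×(3.3 − 0) = 32.373 kPa.
Initial effective stress: σ'_0 = σ_v − u = 58.63 − 32.373 = 26.257 kPa.
Stress increase at mid-clay by the 2:1 spreading method:
Δσ ≈ qD²/(D+z)² = 92.1×5.3²/(5.3+3.3)² = 34.98 kPa
Final effective stress: σ'_f = 26.257 + 34.98 = 61.237 kPa.
σ'_f = 61.237 > σ'_p = 29.9 kPa, so the stress path crosses the preconsolidation pressure — recompression up to σ'_p, then virgin compression beyond:
S_c = H/(1+e₀)·[C_r·log₁₀(σ'_p/σ'_0) + C_c·log₁₀(σ'_f/σ'_p)]
    = 4.4/1.61 × [0.057×log₁₀(29.9/26.257) + 0.26×log₁₀(61.237/29.9)]
    = 2.7329 × [0.0032163 + 0.080949] = 0.23 m

S_c ≈ 230 mm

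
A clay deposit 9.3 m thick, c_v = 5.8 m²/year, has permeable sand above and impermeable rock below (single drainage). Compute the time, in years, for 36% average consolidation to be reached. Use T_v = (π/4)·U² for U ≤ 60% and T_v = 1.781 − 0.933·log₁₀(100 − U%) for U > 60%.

t ≈ 1.52 years

Drainage path length: H_d = H = 9.3 m (single drainage).
U ≤ 60%: T_v = (π/4)·U² = (π/4)×0.36² = 0.10179.
t = T_v·H_d²/c_v = 0.10179×9.3²/5.8 = 1.518 years.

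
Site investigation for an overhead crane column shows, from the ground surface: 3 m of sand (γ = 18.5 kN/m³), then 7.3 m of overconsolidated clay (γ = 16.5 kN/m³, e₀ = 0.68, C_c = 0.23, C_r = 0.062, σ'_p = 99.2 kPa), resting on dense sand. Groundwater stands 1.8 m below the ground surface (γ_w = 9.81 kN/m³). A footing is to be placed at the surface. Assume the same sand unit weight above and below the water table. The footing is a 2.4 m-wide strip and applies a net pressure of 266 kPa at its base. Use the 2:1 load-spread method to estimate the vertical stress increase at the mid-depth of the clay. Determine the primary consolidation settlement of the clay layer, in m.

S_c ≈ 0.189 m

Mid-depth of clay below the ground surface: z = 3 + 7.3/2 = 6.65 m.
Total vertical stress at mid-clay: σ_v = 18.5×3 + 16.5×3.65 = 115.72 kPa.
Pore pressure: u = 9.81×(6.65 − 1.8) = 47.578 kPa.
Initial effective stress: σ'_0 = σ_v − u = 115.72 − 47.578 = 68.142 kPa.
Stress increase at mid-clay by the 2:1 spreading method:
Δσ = qB/(B+z) = 266×2.4/(2.4+6.65) = 70.541 kPa
Final effective stress: σ'_f = 68.142 + 70.541 = 138.68 kPa.
σ'_f = 138.68 > σ'_p = 99.2 kPa, so the stress path crosses the preconsolidation pressure — recompression up to σ'_p, then virgin compression beyond:
S_c = H/(1+e₀)·[C_r·log₁₀(σ'_p/σ'_0) + C_c·log₁₀(σ'_f/σ'_p)]
    = 7.3/1.68 × [0.062×log₁₀(99.2/68.142) + 0.23×log₁₀(138.68/99.2)]
    = 4.3452 × [0.010112 + 0.033465] = 0.1894 m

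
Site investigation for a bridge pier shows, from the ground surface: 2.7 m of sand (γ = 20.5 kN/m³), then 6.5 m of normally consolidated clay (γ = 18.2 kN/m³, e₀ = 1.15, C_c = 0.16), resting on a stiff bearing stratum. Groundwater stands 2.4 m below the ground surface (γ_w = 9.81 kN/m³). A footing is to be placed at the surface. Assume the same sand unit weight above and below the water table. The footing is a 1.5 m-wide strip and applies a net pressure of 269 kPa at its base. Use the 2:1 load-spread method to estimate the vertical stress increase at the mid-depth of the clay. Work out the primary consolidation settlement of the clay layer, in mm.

S_c ≈ 109 mm

Mid-depth of clay below the ground surface: z = 2.7 + 6.5/2 = 5.95 m.
Total vertical stress at mid-clay: σ_v = 20.5×2.7 + 18.2×3.25 = 114.5 kPa.
Pore pressure: u = 9.81×(5.95 − 2.4) = 34.825 kPa.
Initial effective stress: σ'_0 = σ_v − u = 114.5 − 34.825 = 79.675 kPa.
Stress increase at mid-clay by the 2:1 spreading method:
Δσ = qB/(B+z) = 269×1.5/(1.5+5.95) = 54.161 kPa
Final effective stress: σ'_f = σ'_0 + Δσ = 79.675 + 54.161 = 133.84 kPa.
Normally consolidated clay, so the full stress increment lies on the virgin compression line:
S_c = C_c·H/(1+e₀)·log₁₀(σ'_f/σ'_0) = 0.16×6.5/(1+1.15)×log₁₀(133.84/79.675)
    = 0.48372 × 0.22526 = 0.109 m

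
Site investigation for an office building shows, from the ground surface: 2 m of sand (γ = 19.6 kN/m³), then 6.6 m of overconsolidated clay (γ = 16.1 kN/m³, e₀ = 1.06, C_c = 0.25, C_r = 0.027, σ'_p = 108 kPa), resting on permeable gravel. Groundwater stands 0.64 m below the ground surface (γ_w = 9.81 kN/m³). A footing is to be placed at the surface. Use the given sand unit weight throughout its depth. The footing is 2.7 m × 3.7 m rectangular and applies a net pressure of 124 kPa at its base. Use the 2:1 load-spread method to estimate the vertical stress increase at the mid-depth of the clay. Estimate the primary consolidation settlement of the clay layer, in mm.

S_c ≈ 11.8 mm

Mid-depth of clay below the ground surface: z = 2 + 6.6/2 = 5.3 m.
Total vertical stress at mid-clay: σ_v = 19.6×2 + 16.1×3.3 = 92.33 kPa.
Pore pressure: u = 9.81×(5.3 − 0.64) = 45.715 kPa.
Initial effective stress: σ'_0 = σ_v − u = 92.33 − 45.715 = 46.615 kPa.
Stress increase at mid-clay by the 2:1 spreading method:
Δσ = qBL/((B+z)(L+z)) = 124×2.7×3.7/((2.7+5.3)(3.7+5.3)) = 17.205 kPa
Final effective stress: σ'_f = 46.615 + 17.205 = 63.82 kPa.
σ'_f = 63.82 ≤ σ'_p = 108 kPa, so the clay remains overconsolidated and only the recompression index applies:
S_c = C_r·H/(1+e₀)·log₁₀(σ'_f/σ'_0) = 0.027×6.6/2.06×log₁₀(63.82/46.615)
    = 0.086505 × 0.13643 = 0.0118 m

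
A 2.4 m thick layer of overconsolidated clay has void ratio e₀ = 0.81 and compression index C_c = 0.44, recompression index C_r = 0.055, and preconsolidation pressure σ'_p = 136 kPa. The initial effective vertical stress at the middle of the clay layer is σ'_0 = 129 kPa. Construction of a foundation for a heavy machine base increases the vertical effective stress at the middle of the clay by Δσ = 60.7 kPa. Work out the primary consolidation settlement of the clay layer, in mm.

S_c ≈ 86 mm

Final effective stress: σ'_f = 129 + 60.7 = 189.7 kPa.
σ'_f = 189.7 > σ'_p = 136 kPa, so the stress path crosses the preconsolidation pressure — recompression up to σ'_p, then virgin compression beyond:
S_c = H/(1+e₀)·[C_r·log₁₀(σ'_p/σ'_0) + C_c·log₁₀(σ'_f/σ'_p)]
    = 2.4/1.81 × [0.055×log₁₀(136/129) + 0.44×log₁₀(189.7/136)]
    = 1.326 × [0.0012622 + 0.063593] = 0.086 m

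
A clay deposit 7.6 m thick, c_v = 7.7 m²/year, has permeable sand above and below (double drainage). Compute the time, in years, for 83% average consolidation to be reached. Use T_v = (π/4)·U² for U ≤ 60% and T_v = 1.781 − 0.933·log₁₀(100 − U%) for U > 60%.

t ≈ 1.19 years

Drainage path length: H_d = H/2 = 3.8 m (double drainage).
U > 60%: T_v = 1.781 − 0.933·log₁₀(100 − 83) = 0.63299.
t = T_v·H_d²/c_v = 0.63299×3.8²/7.7 = 1.187 years.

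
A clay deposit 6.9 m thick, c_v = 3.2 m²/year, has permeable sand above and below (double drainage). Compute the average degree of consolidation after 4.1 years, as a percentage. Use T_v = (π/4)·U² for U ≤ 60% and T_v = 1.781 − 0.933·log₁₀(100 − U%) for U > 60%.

U ≈ 94.7 %

Drainage path length: H_d = H/2 = 3.45 m (double drainage).
T_v = c_v·t/H_d² = 3.2×4.1/3.45² = 1.1023.
T_v = 1.1023 corresponds to the U > 60% branch:
U = 1 − 10^((1.781 − T_v)/0.933)/100 = 0.9466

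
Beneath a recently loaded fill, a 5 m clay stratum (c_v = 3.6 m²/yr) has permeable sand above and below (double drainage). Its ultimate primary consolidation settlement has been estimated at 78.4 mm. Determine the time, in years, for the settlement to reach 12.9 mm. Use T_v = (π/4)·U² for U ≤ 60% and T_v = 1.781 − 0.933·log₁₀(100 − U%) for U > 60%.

Drainage path length: H_d = H/2 = 2.5 m (double drainage).
U = S(t)/S_ult = 12.9/78.4 = 0.1645.
U ≤ 60%: T_v = (π/4)·U² = (π/4)×0.16454² = 0.021264.
t = T_v·H_d²/c_v = 0.021264×2.5²/3.6 = 0.03692 years.

t ≈ 0.0369 years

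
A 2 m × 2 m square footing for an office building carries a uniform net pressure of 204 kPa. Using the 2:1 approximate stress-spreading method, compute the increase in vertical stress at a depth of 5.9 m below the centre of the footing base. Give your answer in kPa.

By the 2:1 method the load spreads at 1 horizontal : 2 vertical, so at depth z the loaded area has grown by z in each plan dimension:
Δσ = qBL/((B+z)(L+z)) = 204×2×2/((2+5.9)(2+5.9)) = 13.075 kPa

Δσ_z ≈ 13.1 kPa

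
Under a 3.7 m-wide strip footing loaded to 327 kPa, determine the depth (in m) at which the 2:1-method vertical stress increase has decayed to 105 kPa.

z ≈ 7.82 m

2:1 spreading — at depth z the loaded area has grown by z in each plan dimension:
qB/(B+z) = Δσ_z ⇒ z = qB/Δσ_z − B = 327×3.7/105 − 3.7 = 7.823 m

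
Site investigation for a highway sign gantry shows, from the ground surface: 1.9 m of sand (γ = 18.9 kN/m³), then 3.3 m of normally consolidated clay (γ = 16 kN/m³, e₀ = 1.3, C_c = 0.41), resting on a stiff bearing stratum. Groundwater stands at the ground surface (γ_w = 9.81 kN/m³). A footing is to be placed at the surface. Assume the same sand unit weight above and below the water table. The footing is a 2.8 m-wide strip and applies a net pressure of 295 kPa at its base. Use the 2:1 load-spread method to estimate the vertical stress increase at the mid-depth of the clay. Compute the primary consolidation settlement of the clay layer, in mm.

S_c ≈ 446 mm

Mid-depth of clay below the ground surface: z = 1.9 + 3.3/2 = 3.55 m.
Total vertical stress at mid-clay: σ_v = 18.9×1.9 + 16×1.65 = 62.31 kPa.
Pore pressure: u = 9.81×(3.55 − 0) = 34.825 kPa.
Initial effective stress: σ'_0 = σ_v − u = 62.31 − 34.825 = 27.485 kPa.
Stress increase at mid-clay by the 2:1 spreading method:
Δσ = qB/(B+z) = 295×2.8/(2.8+3.55) = 130.08 kPa
Final effective stress: σ'_f = σ'_0 + Δσ = 27.485 + 130.08 = 157.56 kPa.
Normally consolidated clay, so the full stress increment lies on the virgin compression line:
S_c = C_c·H/(1+e₀)·log₁₀(σ'_f/σ'_0) = 0.41×3.3/(1+1.3)×log₁₀(157.56/27.485)
    = 0.58826 × 0.75835 = 0.4461 m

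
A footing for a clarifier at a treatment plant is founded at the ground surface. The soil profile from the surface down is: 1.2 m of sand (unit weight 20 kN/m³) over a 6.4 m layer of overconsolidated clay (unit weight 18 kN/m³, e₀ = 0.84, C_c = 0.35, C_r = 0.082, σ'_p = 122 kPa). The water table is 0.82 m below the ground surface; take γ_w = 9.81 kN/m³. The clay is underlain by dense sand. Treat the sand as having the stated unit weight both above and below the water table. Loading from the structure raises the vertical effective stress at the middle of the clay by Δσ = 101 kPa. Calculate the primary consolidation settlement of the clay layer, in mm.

S_c ≈ 220 mm

Mid-depth of clay below the ground surface: z = 1.2 + 6.4/2 = 4.4 m.
Total vertical stress at mid-clay: σ_v = 20×1.2 + 18×3.2 = 81.6 kPa.
Pore pressure: u = 9.81×(4.4 − 0.82) = 35.12 kPa.
Initial effective stress: σ'_0 = σ_v − u = 81.6 − 35.12 = 46.48 kPa.
Final effective stress: σ'_f = 46.48 + 101 = 147.48 kPa.
σ'_f = 147.48 > σ'_p = 122 kPa, so the stress path crosses the preconsolidation pressure — recompression up to σ'_p, then virgin compression beyond:
S_c = H/(1+e₀)·[C_r·log₁₀(σ'_p/σ'_0) + C_c·log₁₀(σ'_f/σ'_p)]
    = 6.4/1.84 × [0.082×log₁₀(122/46.48) + 0.35×log₁₀(147.48/122)]
    = 3.4783 × [0.034366 + 0.028831] = 0.2198 m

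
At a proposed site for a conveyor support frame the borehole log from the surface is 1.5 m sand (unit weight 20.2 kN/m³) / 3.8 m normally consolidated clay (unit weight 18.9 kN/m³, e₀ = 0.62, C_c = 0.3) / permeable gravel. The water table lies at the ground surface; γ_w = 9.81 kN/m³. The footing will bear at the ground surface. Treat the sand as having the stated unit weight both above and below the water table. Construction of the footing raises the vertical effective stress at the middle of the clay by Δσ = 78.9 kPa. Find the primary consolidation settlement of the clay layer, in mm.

Mid-depth of clay below the ground surface: z = 1.5 + 3.8/2 = 3.4 m.
Total vertical stress at mid-clay: σ_v = 20.2×1.5 + 18.9×1.9 = 66.21 kPa.
Pore pressure: u = 9.81×(3.4 − 0) = 33.354 kPa.
Initial effective stress: σ'_0 = σ_v − u = 66.21 − 33.354 = 32.856 kPa.
Final effective stress: σ'_f = σ'_0 + Δσ = 32.856 + 78.9 = 111.76 kPa.
Normally consolidated clay, so the full stress increment lies on the virgin compression line:
S_c = C_c·H/(1+e₀)·log₁₀(σ'_f/σ'_0) = 0.3×3.8/(1+0.62)×log₁₀(111.76/32.856)
    = 0.7037 × 0.53167 = 0.3741 m

S_c ≈ 374 mm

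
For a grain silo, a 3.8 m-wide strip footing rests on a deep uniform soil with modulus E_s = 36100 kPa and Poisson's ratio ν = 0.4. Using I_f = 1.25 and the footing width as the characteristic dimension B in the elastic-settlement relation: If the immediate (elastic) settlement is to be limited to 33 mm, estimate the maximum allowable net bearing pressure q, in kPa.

S_e = q·B·(1−ν²)/E_s · I_f  ⇒  q = S_e·E_s / (B·(1−ν²)·I_f).
q = 0.033 × 36100 / (3.8 × 0.84 × 1.25) = 298.6 kPa

q ≈ 299 kPa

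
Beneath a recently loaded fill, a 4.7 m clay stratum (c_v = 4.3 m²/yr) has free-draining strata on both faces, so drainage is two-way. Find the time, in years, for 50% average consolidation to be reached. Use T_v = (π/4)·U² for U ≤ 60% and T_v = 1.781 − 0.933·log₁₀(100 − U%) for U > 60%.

t ≈ 0.252 years

Drainage path length: H_d = H/2 = 2.35 m (double drainage).
U ≤ 60%: T_v = (π/4)·U² = (π/4)×0.5² = 0.19635.
t = T_v·H_d²/c_v = 0.19635×2.35²/4.3 = 0.2522 years.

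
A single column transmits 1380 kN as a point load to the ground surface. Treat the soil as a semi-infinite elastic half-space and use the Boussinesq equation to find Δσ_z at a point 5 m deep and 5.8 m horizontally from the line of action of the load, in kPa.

Δσ_z ≈ 3.13 kPa

Boussinesq vertical stress below a point load on an elastic half-space:
Δσ_z = 3P/(2πz²) · [1 + (r/z)²]^(−5/2)
r/z = 5.8/5 = 1.16; [1+(r/z)²]^(−5/2) = 0.11868.
Δσ_z = 3×1380/(2π×5²) × 0.11868 = 26.356 × 0.11868 = 3.128 kPa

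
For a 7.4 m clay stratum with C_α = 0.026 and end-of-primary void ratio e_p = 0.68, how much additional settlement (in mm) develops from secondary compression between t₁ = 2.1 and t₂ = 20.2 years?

S_s ≈ 113 mm

Secondary compression: S_s = C_α·H/(1+e_p)·log₁₀(t₂/t₁)
S_s = 0.026×7.4/(1+0.68)×log₁₀(20.2/2.1)
    = 0.1145 × 0.9831 = 0.1126 m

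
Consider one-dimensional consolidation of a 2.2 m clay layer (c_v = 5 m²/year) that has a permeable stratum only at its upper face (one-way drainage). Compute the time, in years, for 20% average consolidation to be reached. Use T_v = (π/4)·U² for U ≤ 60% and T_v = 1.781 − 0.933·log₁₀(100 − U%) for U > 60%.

Drainage path length: H_d = H = 2.2 m (single drainage).
U ≤ 60%: T_v = (π/4)·U² = (π/4)×0.2² = 0.031416.
t = T_v·H_d²/c_v = 0.031416×2.2²/5 = 0.03041 years.

t ≈ 0.0304 years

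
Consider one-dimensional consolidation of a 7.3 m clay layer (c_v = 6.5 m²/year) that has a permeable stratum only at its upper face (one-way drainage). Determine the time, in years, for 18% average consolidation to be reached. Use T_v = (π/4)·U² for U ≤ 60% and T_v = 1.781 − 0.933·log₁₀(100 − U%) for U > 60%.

Drainage path length: H_d = H = 7.3 m (single drainage).
U ≤ 60%: T_v = (π/4)·U² = (π/4)×0.18² = 0.025447.
t = T_v·H_d²/c_v = 0.025447×7.3²/6.5 = 0.2086 years.

t ≈ 0.209 years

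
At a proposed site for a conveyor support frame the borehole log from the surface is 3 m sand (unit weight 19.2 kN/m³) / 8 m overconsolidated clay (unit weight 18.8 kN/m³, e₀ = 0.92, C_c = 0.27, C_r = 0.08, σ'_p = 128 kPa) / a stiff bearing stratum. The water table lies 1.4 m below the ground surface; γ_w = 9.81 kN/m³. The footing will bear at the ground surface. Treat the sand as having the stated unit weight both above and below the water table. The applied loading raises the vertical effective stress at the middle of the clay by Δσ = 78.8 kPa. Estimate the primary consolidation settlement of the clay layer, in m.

Mid-depth of clay below the ground surface: z = 3 + 8/2 = 7 m.
Total vertical stress at mid-clay: σ_v = 19.2×3 + 18.8×4 = 132.8 kPa.
Pore pressure: u = 9.81×(7 − 1.4) = 54.936 kPa.
Initial effective stress: σ'_0 = σ_v − u = 132.8 − 54.936 = 77.864 kPa.
Final effective stress: σ'_f = 77.864 + 78.8 = 156.66 kPa.
σ'_f = 156.66 > σ'_p = 128 kPa, so the stress path crosses the preconsolidation pressure — recompression up to σ'_p, then virgin compression beyond:
S_c = H/(1+e₀)·[C_r·log₁₀(σ'_p/σ'_0) + C_c·log₁₀(σ'_f/σ'_p)]
    = 8/1.92 × [0.08×log₁₀(128/77.864) + 0.27×log₁₀(156.66/128)]
    = 4.1667 × [0.01727 + 0.023692] = 0.1707 m

S_c ≈ 0.171 m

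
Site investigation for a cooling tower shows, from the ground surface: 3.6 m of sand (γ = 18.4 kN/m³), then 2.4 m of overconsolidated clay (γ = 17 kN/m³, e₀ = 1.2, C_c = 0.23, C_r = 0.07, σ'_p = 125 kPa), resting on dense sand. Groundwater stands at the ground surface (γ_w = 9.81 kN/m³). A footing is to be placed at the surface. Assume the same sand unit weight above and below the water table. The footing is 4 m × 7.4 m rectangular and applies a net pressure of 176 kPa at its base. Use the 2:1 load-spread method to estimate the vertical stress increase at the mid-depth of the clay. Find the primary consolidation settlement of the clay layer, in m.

Mid-depth of clay below the ground surface: z = 3.6 + 2.4/2 = 4.8 m.
Total vertical stress at mid-clay: σ_v = 18.4×3.6 + 17×1.2 = 86.64 kPa.
Pore pressure: u = 9.81×(4.8 − 0) = 47.088 kPa.
Initial effective stress: σ'_0 = σ_v − u = 86.64 − 47.088 = 39.552 kPa.
Stress increase at mid-clay by the 2:1 spreading method:
Δσ = qBL/((B+z)(L+z)) = 176×4×7.4/((4+4.8)(7.4+4.8)) = 48.525 kPa
Final effective stress: σ'_f = 39.552 + 48.525 = 88.077 kPa.
σ'_f = 88.077 ≤ σ'_p = 125 kPa, so the clay remains overconsolidated and only the recompression index applies:
S_c = C_r·H/(1+e₀)·log₁₀(σ'_f/σ'_0) = 0.07×2.4/2.2×log₁₀(88.077/39.552)
    = 0.076363 × 0.34769 = 0.02655 m

S_c ≈ 0.0266 m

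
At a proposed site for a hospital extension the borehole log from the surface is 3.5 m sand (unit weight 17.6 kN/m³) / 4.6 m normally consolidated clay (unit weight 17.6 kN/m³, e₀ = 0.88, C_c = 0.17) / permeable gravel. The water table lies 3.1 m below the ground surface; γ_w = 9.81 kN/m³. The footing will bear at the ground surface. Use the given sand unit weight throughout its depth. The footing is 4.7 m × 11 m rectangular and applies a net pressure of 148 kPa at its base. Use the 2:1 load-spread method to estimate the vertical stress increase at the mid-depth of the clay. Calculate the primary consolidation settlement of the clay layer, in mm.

S_c ≈ 81.9 mm

Mid-depth of clay below the ground surface: z = 3.5 + 4.6/2 = 5.8 m.
Total vertical stress at mid-clay: σ_v = 17.6×3.5 + 17.6×2.3 = 102.08 kPa.
Pore pressure: u = 9.81×(5.8 − 3.1) = 26.487 kPa.
Initial effective stress: σ'_0 = σ_v − u = 102.08 − 26.487 = 75.593 kPa.
Stress increase at mid-clay by the 2:1 spreading method:
Δσ = qBL/((B+z)(L+z)) = 148×4.7×11/((4.7+5.8)(11+5.8)) = 43.376 kPa
Final effective stress: σ'_f = σ'_0 + Δσ = 75.593 + 43.376 = 118.97 kPa.
Normally consolidated clay, so the full stress increment lies on the virgin compression line:
S_c = C_c·H/(1+e₀)·log₁₀(σ'_f/σ'_0) = 0.17×4.6/(1+0.88)×log₁₀(118.97/75.593)
    = 0.41596 × 0.19696 = 0.08193 m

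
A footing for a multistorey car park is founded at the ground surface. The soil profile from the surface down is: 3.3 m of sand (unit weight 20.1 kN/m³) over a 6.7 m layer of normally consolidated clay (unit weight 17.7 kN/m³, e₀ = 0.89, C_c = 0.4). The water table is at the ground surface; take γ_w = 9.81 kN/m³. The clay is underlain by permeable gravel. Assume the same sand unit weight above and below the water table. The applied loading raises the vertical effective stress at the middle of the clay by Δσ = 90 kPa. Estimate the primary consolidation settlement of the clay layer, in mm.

S_c ≈ 562 mm

Mid-depth of clay below the ground surface: z = 3.3 + 6.7/2 = 6.65 m.
Total vertical stress at mid-clay: σ_v = 20.1×3.3 + 17.7×3.35 = 125.62 kPa.
Pore pressure: u = 9.81×(6.65 − 0) = 65.237 kPa.
Initial effective stress: σ'_0 = σ_v − u = 125.62 − 65.237 = 60.383 kPa.
Final effective stress: σ'_f = σ'_0 + Δσ = 60.383 + 90 = 150.38 kPa.
Normally consolidated clay, so the full stress increment lies on the virgin compression line:
S_c = C_c·H/(1+e₀)·log₁₀(σ'_f/σ'_0) = 0.4×6.7/(1+0.89)×log₁₀(150.38/60.383)
    = 1.418 × 0.39628 = 0.5619 m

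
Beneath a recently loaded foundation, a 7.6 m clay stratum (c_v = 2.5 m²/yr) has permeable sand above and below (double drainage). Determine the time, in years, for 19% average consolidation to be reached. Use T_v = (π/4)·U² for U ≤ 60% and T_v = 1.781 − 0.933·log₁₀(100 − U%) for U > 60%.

t ≈ 0.164 years

Drainage path length: H_d = H/2 = 3.8 m (double drainage).
U ≤ 60%: T_v = (π/4)·U² = (π/4)×0.19² = 0.028353.
t = T_v·H_d²/c_v = 0.028353×3.8²/2.5 = 0.1638 years.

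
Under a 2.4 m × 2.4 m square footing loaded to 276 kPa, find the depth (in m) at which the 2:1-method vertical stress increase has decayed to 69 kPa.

2:1 spreading — at depth z the loaded area has grown by z in each plan dimension:
qB²/(B+z)² = Δσ_z ⇒ z = B(√(q/Δσ_z) − 1) = 2.4×(√(276/69) − 1) = 2.4 m

z ≈ 2.4 m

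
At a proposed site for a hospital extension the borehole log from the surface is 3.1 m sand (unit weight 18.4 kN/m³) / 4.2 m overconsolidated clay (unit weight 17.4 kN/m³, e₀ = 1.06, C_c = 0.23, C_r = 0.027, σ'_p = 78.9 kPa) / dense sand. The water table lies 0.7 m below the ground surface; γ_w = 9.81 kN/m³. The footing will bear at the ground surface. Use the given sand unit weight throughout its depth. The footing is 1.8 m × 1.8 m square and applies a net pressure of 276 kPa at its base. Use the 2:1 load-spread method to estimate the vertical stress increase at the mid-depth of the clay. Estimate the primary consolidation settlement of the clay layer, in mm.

Mid-depth of clay below the ground surface: z = 3.1 + 4.2/2 = 5.2 m.
Total vertical stress at mid-clay: σ_v = 18.4×3.1 + 17.4×2.1 = 93.58 kPa.
Pore pressure: u = 9.81×(5.2 − 0.7) = 44.145 kPa.
Initial effective stress: σ'_0 = σ_v − u = 93.58 − 44.145 = 49.435 kPa.
Stress increase at mid-clay by the 2:1 spreading method:
Δσ = qBL/((B+z)(L+z)) = 276×1.8×1.8/((1.8+5.2)(1.8+5.2)) = 18.25 kPa
Final effective stress: σ'_f = 49.435 + 18.25 = 67.685 kPa.
σ'_f = 67.685 ≤ σ'_p = 78.9 kPa, so the clay remains overconsolidated and only the recompression index applies:
S_c = C_r·H/(1+e₀)·log₁₀(σ'_f/σ'_0) = 0.027×4.2/2.06×log₁₀(67.685/49.435)
    = 0.055048 × 0.13646 = 0.007512 m

S_c ≈ 7.51 mm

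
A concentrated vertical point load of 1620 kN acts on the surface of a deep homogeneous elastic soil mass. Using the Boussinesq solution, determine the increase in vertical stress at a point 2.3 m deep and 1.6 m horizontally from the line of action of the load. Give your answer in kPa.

Δσ_z ≈ 54.5 kPa

Boussinesq vertical stress below a point load on an elastic half-space:
Δσ_z = 3P/(2πz²) · [1 + (r/z)²]^(−5/2)
r/z = 1.6/2.3 = 0.69565; [1+(r/z)²]^(−5/2) = 0.37279.
Δσ_z = 3×1620/(2π×2.3²) × 0.37279 = 146.22 × 0.37279 = 54.51 kPa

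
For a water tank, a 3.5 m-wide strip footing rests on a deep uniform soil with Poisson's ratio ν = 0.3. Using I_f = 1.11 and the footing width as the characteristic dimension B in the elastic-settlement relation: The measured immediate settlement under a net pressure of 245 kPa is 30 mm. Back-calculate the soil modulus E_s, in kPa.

S_e = q·B·(1−ν²)/E_s · I_f  ⇒  E_s = q·B·(1−ν²)·I_f / S_e.
E_s = 245 × 3.5 × 0.91 × 1.11 / 0.03 = 28870 kPa

E_s ≈ 28900 kPa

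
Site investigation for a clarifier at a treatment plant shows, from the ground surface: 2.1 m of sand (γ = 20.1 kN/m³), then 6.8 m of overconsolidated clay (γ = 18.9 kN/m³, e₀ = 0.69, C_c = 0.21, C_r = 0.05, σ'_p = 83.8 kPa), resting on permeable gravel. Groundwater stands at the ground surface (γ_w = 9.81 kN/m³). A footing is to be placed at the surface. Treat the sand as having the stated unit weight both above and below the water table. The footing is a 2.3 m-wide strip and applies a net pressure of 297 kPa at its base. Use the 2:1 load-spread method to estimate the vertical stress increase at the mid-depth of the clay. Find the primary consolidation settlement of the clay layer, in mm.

S_c ≈ 229 mm

Mid-depth of clay below the ground surface: z = 2.1 + 6.8/2 = 5.5 m.
Total vertical stress at mid-clay: σ_v = 20.1×2.1 + 18.9×3.4 = 106.47 kPa.
Pore pressure: u = 9.81×(5.5 − 0) = 53.955 kPa.
Initial effective stress: σ'_0 = σ_v − u = 106.47 − 53.955 = 52.515 kPa.
Stress increase at mid-clay by the 2:1 spreading method:
Δσ = qB/(B+z) = 297×2.3/(2.3+5.5) = 87.577 kPa
Final effective stress: σ'_f = 52.515 + 87.577 = 140.09 kPa.
σ'_f = 140.09 > σ'_p = 83.8 kPa, so the stress path crosses the preconsolidation pressure — recompression up to σ'_p, then virgin compression beyond:
S_c = H/(1+e₀)·[C_r·log₁₀(σ'_p/σ'_0) + C_c·log₁₀(σ'_f/σ'_p)]
    = 6.8/1.69 × [0.05×log₁₀(83.8/52.515) + 0.21×log₁₀(140.09/83.8)]
    = 4.0237 × [0.010148 + 0.046864] = 0.2294 m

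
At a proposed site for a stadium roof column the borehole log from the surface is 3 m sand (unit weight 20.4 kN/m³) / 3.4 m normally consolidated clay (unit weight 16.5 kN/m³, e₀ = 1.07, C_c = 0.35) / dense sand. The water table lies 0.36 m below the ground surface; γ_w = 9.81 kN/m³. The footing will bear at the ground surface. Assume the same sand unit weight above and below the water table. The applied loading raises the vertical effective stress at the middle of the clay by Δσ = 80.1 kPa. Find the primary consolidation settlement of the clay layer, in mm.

S_c ≈ 249 mm

Mid-depth of clay below the ground surface: z = 3 + 3.4/2 = 4.7 m.
Total vertical stress at mid-clay: σ_v = 20.4×3 + 16.5×1.7 = 89.25 kPa.
Pore pressure: u = 9.81×(4.7 − 0.36) = 42.575 kPa.
Initial effective stress: σ'_0 = σ_v − u = 89.25 − 42.575 = 46.675 kPa.
Final effective stress: σ'_f = σ'_0 + Δσ = 46.675 + 80.1 = 126.77 kPa.
Normally consolidated clay, so the full stress increment lies on the virgin compression line:
S_c = C_c·H/(1+e₀)·log₁₀(σ'_f/σ'_0) = 0.35×3.4/(1+1.07)×log₁₀(126.77/46.675)
    = 0.57488 × 0.43393 = 0.2495 m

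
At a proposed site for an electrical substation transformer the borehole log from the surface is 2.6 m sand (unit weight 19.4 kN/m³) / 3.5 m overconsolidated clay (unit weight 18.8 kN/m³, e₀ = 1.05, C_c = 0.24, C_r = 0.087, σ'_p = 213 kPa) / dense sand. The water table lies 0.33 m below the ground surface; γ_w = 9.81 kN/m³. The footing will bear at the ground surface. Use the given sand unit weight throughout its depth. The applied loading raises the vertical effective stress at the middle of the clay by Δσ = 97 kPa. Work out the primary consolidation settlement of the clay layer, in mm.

Mid-depth of clay below the ground surface: z = 2.6 + 3.5/2 = 4.35 m.
Total vertical stress at mid-clay: σ_v = 19.4×2.6 + 18.8×1.75 = 83.34 kPa.
Pore pressure: u = 9.81×(4.35 − 0.33) = 39.436 kPa.
Initial effective stress: σ'_0 = σ_v − u = 83.34 − 39.436 = 43.904 kPa.
Final effective stress: σ'_f = 43.904 + 97 = 140.9 kPa.
σ'_f = 140.9 ≤ σ'_p = 213 kPa, so the clay remains overconsolidated and only the recompression index applies:
S_c = C_r·H/(1+e₀)·log₁₀(σ'_f/σ'_0) = 0.087×3.5/2.05×log₁₀(140.9/43.904)
    = 0.14854 × 0.50641 = 0.07522 m

S_c ≈ 75.2 mm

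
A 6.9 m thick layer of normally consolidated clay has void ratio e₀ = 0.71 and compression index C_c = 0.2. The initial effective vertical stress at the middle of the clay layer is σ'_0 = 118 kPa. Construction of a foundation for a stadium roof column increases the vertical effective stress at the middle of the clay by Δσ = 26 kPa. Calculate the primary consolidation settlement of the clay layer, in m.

Final effective stress: σ'_f = σ'_0 + Δσ = 118 + 26 = 144 kPa.
Normally consolidated clay, so the full stress increment lies on the virgin compression line:
S_c = C_c·H/(1+e₀)·log₁₀(σ'_f/σ'_0) = 0.2×6.9/(1+0.71)×log₁₀(144/118)
    = 0.80702 × 0.08648 = 0.06979 m

S_c ≈ 0.0698 m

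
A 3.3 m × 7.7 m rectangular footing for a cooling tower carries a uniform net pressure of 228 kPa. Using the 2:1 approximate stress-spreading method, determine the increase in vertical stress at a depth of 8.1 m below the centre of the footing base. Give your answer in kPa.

By the 2:1 method the load spreads at 1 horizontal : 2 vertical, so at depth z the loaded area has grown by z in each plan dimension:
Δσ = qBL/((B+z)(L+z)) = 228×3.3×7.7/((3.3+8.1)(7.7+8.1)) = 32.165 kPa

Δσ_z ≈ 32.2 kPa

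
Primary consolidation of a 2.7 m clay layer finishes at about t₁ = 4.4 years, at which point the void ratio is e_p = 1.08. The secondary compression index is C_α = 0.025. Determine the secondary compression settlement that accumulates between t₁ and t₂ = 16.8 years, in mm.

S_s ≈ 18.9 mm

Secondary compression: S_s = C_α·H/(1+e_p)·log₁₀(t₂/t₁)
S_s = 0.025×2.7/(1+1.08)×log₁₀(16.8/4.4)
    = 0.03245 × 0.5819 = 0.01888 m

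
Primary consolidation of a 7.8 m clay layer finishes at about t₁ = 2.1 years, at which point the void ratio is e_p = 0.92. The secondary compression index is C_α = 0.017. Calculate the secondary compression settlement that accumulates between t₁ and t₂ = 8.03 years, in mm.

Secondary compression: S_s = C_α·H/(1+e_p)·log₁₀(t₂/t₁)
S_s = 0.017×7.8/(1+0.92)×log₁₀(8.03/2.1)
    = 0.06906 × 0.5825 = 0.04023 m

S_s ≈ 40.2 mm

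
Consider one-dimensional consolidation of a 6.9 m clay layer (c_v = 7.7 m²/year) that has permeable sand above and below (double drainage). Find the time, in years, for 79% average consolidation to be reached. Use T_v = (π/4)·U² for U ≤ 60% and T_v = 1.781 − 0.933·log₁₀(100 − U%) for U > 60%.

t ≈ 0.846 years

Drainage path length: H_d = H/2 = 3.45 m (double drainage).
U > 60%: T_v = 1.781 − 0.933·log₁₀(100 − 79) = 0.54737.
t = T_v·H_d²/c_v = 0.54737×3.45²/7.7 = 0.8461 years.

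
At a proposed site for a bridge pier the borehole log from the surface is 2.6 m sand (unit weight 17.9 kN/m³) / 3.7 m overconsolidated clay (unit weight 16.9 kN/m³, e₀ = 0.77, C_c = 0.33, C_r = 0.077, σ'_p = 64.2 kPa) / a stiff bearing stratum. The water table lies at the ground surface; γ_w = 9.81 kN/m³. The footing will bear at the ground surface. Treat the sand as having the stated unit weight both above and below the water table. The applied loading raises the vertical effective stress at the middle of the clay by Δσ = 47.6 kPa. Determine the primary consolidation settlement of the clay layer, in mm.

S_c ≈ 117 mm

Mid-depth of clay below the ground surface: z = 2.6 + 3.7/2 = 4.45 m.
Total vertical stress at mid-clay: σ_v = 17.9×2.6 + 16.9×1.85 = 77.805 kPa.
Pore pressure: u = 9.81×(4.45 − 0) = 43.655 kPa.
Initial effective stress: σ'_0 = σ_v − u = 77.805 − 43.655 = 34.15 kPa.
Final effective stress: σ'_f = 34.15 + 47.6 = 81.75 kPa.
σ'_f = 81.75 > σ'_p = 64.2 kPa, so the stress path crosses the preconsolidation pressure — recompression up to σ'_p, then virgin compression beyond:
S_c = H/(1+e₀)·[C_r·log₁₀(σ'_p/σ'_0) + C_c·log₁₀(σ'_f/σ'_p)]
    = 3.7/1.77 × [0.077×log₁₀(64.2/34.15) + 0.33×log₁₀(81.75/64.2)]
    = 2.0904 × [0.021109 + 0.034634] = 0.1165 m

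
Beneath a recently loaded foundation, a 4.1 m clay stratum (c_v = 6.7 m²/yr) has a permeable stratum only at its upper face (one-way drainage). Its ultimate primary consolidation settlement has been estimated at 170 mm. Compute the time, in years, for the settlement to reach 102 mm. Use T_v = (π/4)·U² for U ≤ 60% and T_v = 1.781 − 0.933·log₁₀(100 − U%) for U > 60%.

Drainage path length: H_d = H = 4.1 m (single drainage).
U = S(t)/S_ult = 102/170 = 0.6.
U ≤ 60%: T_v = (π/4)·U² = (π/4)×0.6² = 0.28274.
t = T_v·H_d²/c_v = 0.28274×4.1²/6.7 = 0.7094 years.

t ≈ 0.709 years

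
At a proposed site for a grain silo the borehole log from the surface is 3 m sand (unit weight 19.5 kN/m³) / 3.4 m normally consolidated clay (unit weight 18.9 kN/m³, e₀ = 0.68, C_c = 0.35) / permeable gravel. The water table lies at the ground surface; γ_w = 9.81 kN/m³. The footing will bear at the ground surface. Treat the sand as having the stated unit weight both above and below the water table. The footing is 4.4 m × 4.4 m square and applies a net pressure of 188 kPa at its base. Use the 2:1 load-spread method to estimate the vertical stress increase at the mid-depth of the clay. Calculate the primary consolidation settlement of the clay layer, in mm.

Mid-depth of clay below the ground surface: z = 3 + 3.4/2 = 4.7 m.
Total vertical stress at mid-clay: σ_v = 19.5×3 + 18.9×1.7 = 90.63 kPa.
Pore pressure: u = 9.81×(4.7 − 0) = 46.107 kPa.
Initial effective stress: σ'_0 = σ_v − u = 90.63 − 46.107 = 44.523 kPa.
Stress increase at mid-clay by the 2:1 spreading method:
Δσ = qBL/((B+z)(L+z)) = 188×4.4×4.4/((4.4+4.7)(4.4+4.7)) = 43.952 kPa
Final effective stress: σ'_f = σ'_0 + Δσ = 44.523 + 43.952 = 88.475 kPa.
Normally consolidated clay, so the full stress increment lies on the virgin compression line:
S_c = C_c·H/(1+e₀)·log₁₀(σ'_f/σ'_0) = 0.35×3.4/(1+0.68)×log₁₀(88.475/44.523)
    = 0.70833 × 0.29824 = 0.2113 m

S_c ≈ 211 mm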